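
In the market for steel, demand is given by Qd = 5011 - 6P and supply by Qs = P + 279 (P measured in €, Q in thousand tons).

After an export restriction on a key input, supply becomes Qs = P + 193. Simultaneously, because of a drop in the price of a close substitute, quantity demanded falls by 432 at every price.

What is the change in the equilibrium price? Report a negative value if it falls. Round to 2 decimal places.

-49.43

Original equilibrium: 5011 - 6P = P + 279 gives 4732 = 7P, so P = 676 and Q = 955.
The shock moves the curves to Qd = 4579 - 6P and Qs = P + 193.
New equilibrium: 4579 - 6P = P + 193 ⇒ 4386 = 7P ⇒ P = 4386/7 ≈ 626.5714, Q = 5737/7 ≈ 819.5714.
ΔP = 626.5714 − 676 = -49.43.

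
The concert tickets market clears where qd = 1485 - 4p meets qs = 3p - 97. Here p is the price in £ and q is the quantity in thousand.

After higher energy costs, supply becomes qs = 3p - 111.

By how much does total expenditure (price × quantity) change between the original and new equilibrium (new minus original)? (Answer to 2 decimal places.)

-662.00

Original equilibrium: 1485 - 4p = 3p - 97 gives 1582 = 7p, so p = 226 and q = 581.
After the shift, demand is qd = 1485 - 4p and supply is qs = 3p - 111.
Equate the new curves: 1485 - 4p = 3p - 111, giving 1596 = 7p, p = 228, q = 573.
Expenditure moves from 226×581 = 131306 to 228×573 = 130644; change = -662.00.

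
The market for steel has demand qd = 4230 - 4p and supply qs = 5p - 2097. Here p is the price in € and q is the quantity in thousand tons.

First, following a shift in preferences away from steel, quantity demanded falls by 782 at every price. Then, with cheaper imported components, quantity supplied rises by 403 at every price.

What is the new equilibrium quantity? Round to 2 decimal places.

1162.67

Solve the original market: 4230 - 4p = 5p - 2097, hence p = 703 and q = 1418.
After the shift, demand is qd = 3448 - 4p and supply is qs = 5p - 1694.
New equilibrium: 3448 - 4p = 5p - 1694 ⇒ 5142 = 9p ⇒ p = 1714/3 ≈ 571.3333, q = 3488/3 ≈ 1162.6667.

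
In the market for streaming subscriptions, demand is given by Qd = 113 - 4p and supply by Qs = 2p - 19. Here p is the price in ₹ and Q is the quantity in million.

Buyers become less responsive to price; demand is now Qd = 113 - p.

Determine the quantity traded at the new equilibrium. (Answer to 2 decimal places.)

Original equilibrium: 113 - 4p = 2p - 19 gives 132 = 6p, so p = 22 and Q = 25.
With the change applied: demand Qd = 113 - p, supply Qs = 2p - 19.
Clearing the new market: 113 - p = 2p - 19, so p = 44 and Q = 69.

69.00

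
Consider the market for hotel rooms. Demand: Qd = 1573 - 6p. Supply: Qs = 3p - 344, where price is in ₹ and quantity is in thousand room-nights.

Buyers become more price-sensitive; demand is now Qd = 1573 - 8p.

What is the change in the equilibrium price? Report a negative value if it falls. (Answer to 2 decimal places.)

Original equilibrium: 1573 - 6p = 3p - 344 gives 1917 = 9p, so p = 213 and Q = 295.
With the change applied: demand Qd = 1573 - 8p, supply Qs = 3p - 344.
Equate the new curves: 1573 - 8p = 3p - 344, giving 1917 = 11p, p = 1917/11 ≈ 174.2727, Q = 1967/11 ≈ 178.8182.
Δp = 174.2727 − 213 = -38.73.

-38.73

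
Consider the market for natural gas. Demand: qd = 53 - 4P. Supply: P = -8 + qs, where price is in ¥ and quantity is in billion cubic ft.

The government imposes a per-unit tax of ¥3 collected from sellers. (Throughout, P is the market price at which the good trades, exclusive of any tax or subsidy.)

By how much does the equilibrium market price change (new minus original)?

+0.6

Solve the original market: 53 - 4P = P + 8, hence P = 9 and q = 17.
Since sellers keep the price net of the tax, the effective supply curve becomes qs = P + 5.
New equilibrium: 53 - 4P = P + 5 ⇒ 48 = 5P ⇒ P = 9.6, q = 14.6.
ΔP = 9.6 − 9 = +0.6.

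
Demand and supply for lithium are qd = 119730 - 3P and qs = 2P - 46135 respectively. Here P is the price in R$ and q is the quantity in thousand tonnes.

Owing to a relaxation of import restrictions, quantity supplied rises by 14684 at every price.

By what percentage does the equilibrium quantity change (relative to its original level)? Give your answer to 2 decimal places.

Before the shock: 119730 - 3P = 2P - 46135 ⇒ 165865 = 5P ⇒ P = 33173, q = 20211.
The shock moves the curves to qd = 119730 - 3P and qs = 2P - 31451.
Setting them equal: 119730 - 3P = 2P - 31451 → 151181 = 5P, so P = 30236.2 and q = 29021.4.
%Δq = (29021.4 − 20211) / 20211 × 100 = +43.59%.

+43.59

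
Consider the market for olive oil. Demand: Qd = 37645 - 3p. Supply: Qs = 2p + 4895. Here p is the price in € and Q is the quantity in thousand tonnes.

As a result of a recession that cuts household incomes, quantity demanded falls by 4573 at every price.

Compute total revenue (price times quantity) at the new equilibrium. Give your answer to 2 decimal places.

Initially, 37645 - 3p = 2p + 4895, so 32750 = 5p and p = 6550, Q = 17995.
After the shift, demand is Qd = 33072 - 3p and supply is Qs = 2p + 4895.
New equilibrium: 33072 - 3p = 2p + 4895 ⇒ 28177 = 5p ⇒ p = 5635.4, Q = 16165.8.
New expenditure = 5635.4 × 16165.8 = 91100749.32.

91100749.32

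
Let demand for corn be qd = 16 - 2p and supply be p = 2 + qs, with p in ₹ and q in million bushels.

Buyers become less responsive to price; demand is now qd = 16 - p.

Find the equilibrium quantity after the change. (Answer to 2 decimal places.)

Before the shock: 16 - 2p = p - 2 ⇒ 18 = 3p ⇒ p = 6, q = 4.
The new curves are qd = 16 - p (demand) and qs = p - 2 (supply).
Clearing the new market: 16 - p = p - 2, so p = 9 and q = 7.

7.00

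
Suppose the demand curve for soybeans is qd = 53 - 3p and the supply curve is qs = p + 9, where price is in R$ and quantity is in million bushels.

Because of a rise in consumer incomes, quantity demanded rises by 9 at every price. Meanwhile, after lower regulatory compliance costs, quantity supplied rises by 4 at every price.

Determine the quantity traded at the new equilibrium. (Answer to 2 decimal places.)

Initially, 53 - 3p = p + 9, so 44 = 4p and p = 11, q = 20.
After the shift, demand is qd = 62 - 3p and supply is qs = p + 13.
Clearing the new market: 62 - 3p = p + 13, so p = 12.25 and q = 25.25.

25.25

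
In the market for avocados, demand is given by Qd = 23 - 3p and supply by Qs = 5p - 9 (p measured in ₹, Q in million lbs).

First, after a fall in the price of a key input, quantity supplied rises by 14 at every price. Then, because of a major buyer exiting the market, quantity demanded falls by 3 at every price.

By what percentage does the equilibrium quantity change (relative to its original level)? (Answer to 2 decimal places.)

+30.68

Solve the original market: 23 - 3p = 5p - 9, hence p = 4 and Q = 11.
With the change applied: demand Qd = 20 - 3p, supply Qs = 5p + 5.
Setting them equal: 20 - 3p = 5p + 5 → 15 = 8p, so p = 1.875 and Q = 14.375.
%ΔQ = (14.375 − 11) / 11 × 100 = +30.68%.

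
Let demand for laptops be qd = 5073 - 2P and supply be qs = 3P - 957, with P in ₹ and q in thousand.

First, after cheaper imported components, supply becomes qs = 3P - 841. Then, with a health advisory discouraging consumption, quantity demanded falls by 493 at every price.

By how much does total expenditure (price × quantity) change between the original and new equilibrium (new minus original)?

-594509.28

Initially, 5073 - 2P = 3P - 957, so 6030 = 5P and P = 1206, q = 2661.
The new curves are qd = 4580 - 2P (demand) and qs = 3P - 841 (supply).
New equilibrium: 4580 - 2P = 3P - 841 ⇒ 5421 = 5P ⇒ P = 1084.2, q = 2411.6.
Expenditure moves from 1206×2661 = 3209166 to 1084.2×2411.6 = 2614656.72; change = -594509.28.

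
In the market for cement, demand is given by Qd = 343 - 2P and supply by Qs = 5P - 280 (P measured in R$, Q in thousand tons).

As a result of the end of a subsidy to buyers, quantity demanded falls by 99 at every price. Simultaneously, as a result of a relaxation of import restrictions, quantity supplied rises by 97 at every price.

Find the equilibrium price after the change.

Initially, 343 - 2P = 5P - 280, so 623 = 7P and P = 89, Q = 165.
With the change applied: demand Qd = 244 - 2P, supply Qs = 5P - 183.
New equilibrium: 244 - 2P = 5P - 183 ⇒ 427 = 7P ⇒ P = 61, Q = 122.

61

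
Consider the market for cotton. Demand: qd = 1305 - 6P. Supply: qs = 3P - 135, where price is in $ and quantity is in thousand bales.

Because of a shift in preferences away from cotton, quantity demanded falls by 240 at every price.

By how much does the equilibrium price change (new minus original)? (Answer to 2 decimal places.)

Original equilibrium: 1305 - 6P = 3P - 135 gives 1440 = 9P, so P = 160 and q = 345.
After the shift, demand is qd = 1065 - 6P and supply is qs = 3P - 135.
Clearing the new market: 1065 - 6P = 3P - 135, so P = 400/3 ≈ 133.3333 and q = 265.
ΔP = 133.3333 − 160 = -26.67.

-26.67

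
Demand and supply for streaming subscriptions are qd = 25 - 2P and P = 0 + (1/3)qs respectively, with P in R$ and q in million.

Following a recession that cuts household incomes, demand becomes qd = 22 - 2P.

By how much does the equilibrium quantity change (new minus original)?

-1.8

Original equilibrium: 25 - 2P = 3P gives 25 = 5P, so P = 5 and q = 15.
With the change applied: demand qd = 22 - 2P, supply qs = 3P.
Equate the new curves: 22 - 2P = 3P, giving 22 = 5P, P = 4.4, q = 13.2.
Δq = 13.2 − 15 = -1.8.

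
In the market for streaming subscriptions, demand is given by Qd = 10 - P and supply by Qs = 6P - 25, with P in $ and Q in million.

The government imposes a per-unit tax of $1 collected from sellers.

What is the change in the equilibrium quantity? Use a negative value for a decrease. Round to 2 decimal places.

Before the shock: 10 - P = 6P - 25 ⇒ 35 = 7P ⇒ P = 5, Q = 5.
Since sellers keep the price net of the tax, the effective supply curve becomes Qs = 6P - 31.
Setting them equal: 10 - P = 6P - 31 → 41 = 7P, so P = 41/7 ≈ 5.8571 and Q = 29/7 ≈ 4.1429.
ΔQ = 4.1429 − 5 = -0.86.

-0.86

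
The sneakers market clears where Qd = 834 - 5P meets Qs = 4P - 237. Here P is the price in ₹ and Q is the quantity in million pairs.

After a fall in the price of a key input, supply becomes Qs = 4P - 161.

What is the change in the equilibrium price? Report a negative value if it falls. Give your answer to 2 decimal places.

Solve the original market: 834 - 5P = 4P - 237, hence P = 119 and Q = 239.
The shock moves the curves to Qd = 834 - 5P and Qs = 4P - 161.
New equilibrium: 834 - 5P = 4P - 161 ⇒ 995 = 9P ⇒ P = 995/9 ≈ 110.5556, Q = 2531/9 ≈ 281.2222.
ΔP = 110.5556 − 119 = -8.44.

-8.44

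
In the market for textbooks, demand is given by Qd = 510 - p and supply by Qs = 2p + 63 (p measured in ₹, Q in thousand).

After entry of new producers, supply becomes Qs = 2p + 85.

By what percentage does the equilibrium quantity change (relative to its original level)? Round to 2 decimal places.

Before the shock: 510 - p = 2p + 63 ⇒ 447 = 3p ⇒ p = 149, Q = 361.
The shock moves the curves to Qd = 510 - p and Qs = 2p + 85.
Clearing the new market: 510 - p = 2p + 85, so p = 425/3 ≈ 141.6667 and Q = 1105/3 ≈ 368.3333.
%ΔQ = (368.3333 − 361) / 361 × 100 = +2.03%.

+2.03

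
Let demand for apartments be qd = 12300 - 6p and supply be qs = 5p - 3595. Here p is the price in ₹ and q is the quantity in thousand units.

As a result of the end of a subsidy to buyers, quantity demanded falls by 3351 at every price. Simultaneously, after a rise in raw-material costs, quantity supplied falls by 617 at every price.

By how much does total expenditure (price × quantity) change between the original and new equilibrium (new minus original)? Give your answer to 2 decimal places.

-3127299.15

Original equilibrium: 12300 - 6p = 5p - 3595 gives 15895 = 11p, so p = 1445 and q = 3630.
After the shift, demand is qd = 8949 - 6p and supply is qs = 5p - 4212.
New equilibrium: 8949 - 6p = 5p - 4212 ⇒ 13161 = 11p ⇒ p = 13161/11 ≈ 1196.4545, q = 19473/11 ≈ 1770.2727.
Expenditure moves from 1445×3630 = 5245350 to 1196.4545×1770.2727 = 2118050.8512; change = -3127299.15.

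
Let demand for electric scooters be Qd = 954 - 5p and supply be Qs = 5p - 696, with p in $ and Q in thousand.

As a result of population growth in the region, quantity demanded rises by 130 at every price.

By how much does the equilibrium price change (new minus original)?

Original equilibrium: 954 - 5p = 5p - 696 gives 1650 = 10p, so p = 165 and Q = 129.
With the change applied: demand Qd = 1084 - 5p, supply Qs = 5p - 696.
Clearing the new market: 1084 - 5p = 5p - 696, so p = 178 and Q = 194.
Δp = 178 − 165 = +13.

+13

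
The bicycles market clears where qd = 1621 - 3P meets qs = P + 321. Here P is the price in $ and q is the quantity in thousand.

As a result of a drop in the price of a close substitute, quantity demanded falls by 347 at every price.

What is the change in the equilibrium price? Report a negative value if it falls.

Initially, 1621 - 3P = P + 321, so 1300 = 4P and P = 325, q = 646.
The shock moves the curves to qd = 1274 - 3P and qs = P + 321.
Equate the new curves: 1274 - 3P = P + 321, giving 953 = 4P, P = 238.25, q = 559.25.
ΔP = 238.25 − 325 = -86.75.

-86.75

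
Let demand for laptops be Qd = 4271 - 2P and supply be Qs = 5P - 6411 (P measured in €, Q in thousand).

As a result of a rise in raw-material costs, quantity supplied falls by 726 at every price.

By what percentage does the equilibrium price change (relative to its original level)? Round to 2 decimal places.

+6.80

Initially, 4271 - 2P = 5P - 6411, so 10682 = 7P and P = 1526, Q = 1219.
After the shift, demand is Qd = 4271 - 2P and supply is Qs = 5P - 7137.
Setting them equal: 4271 - 2P = 5P - 7137 → 11408 = 7P, so P = 11408/7 ≈ 1629.7143 and Q = 7081/7 ≈ 1011.5714.
%ΔP = (1629.7143 − 1526) / 1526 × 100 = +6.80%.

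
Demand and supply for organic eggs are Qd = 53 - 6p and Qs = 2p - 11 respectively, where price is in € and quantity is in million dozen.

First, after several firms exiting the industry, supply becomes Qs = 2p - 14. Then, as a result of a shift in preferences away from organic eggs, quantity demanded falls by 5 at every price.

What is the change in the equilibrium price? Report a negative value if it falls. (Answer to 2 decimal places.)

-0.25

Before the shock: 53 - 6p = 2p - 11 ⇒ 64 = 8p ⇒ p = 8, Q = 5.
With the change applied: demand Qd = 48 - 6p, supply Qs = 2p - 14.
Equate the new curves: 48 - 6p = 2p - 14, giving 62 = 8p, p = 7.75, Q = 1.5.
Δp = 7.75 − 8 = -0.25.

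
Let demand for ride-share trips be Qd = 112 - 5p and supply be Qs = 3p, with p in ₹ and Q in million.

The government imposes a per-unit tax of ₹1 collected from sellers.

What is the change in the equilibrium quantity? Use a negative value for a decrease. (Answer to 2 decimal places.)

Before the shock: 112 - 5p = 3p ⇒ 112 = 8p ⇒ p = 14, Q = 42.
Since sellers keep the price net of the tax, the effective supply curve becomes Qs = 3p - 3.
Setting them equal: 112 - 5p = 3p - 3 → 115 = 8p, so p = 14.375 and Q = 40.125.
ΔQ = 40.125 − 42 = -1.88.

-1.88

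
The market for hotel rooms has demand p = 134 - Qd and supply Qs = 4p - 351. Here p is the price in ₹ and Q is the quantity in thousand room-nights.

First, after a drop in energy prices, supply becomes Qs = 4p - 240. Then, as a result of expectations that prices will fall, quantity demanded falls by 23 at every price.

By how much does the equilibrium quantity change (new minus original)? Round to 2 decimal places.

+3.80

Solve the original market: 134 - p = 4p - 351, hence p = 97 and Q = 37.
The new curves are Qd = 111 - p (demand) and Qs = 4p - 240 (supply).
Equate the new curves: 111 - p = 4p - 240, giving 351 = 5p, p = 70.2, Q = 40.8.
ΔQ = 40.8 − 37 = +3.80.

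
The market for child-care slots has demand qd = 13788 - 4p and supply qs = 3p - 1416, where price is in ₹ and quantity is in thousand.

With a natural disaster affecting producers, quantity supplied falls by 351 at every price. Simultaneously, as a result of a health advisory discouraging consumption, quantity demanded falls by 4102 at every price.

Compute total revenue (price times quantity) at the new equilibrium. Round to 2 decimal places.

Original equilibrium: 13788 - 4p = 3p - 1416 gives 15204 = 7p, so p = 2172 and q = 5100.
With the change applied: demand qd = 9686 - 4p, supply qs = 3p - 1767.
Setting them equal: 9686 - 4p = 3p - 1767 → 11453 = 7p, so p = 11453/7 ≈ 1636.1429 and q = 21990/7 ≈ 3141.4286.
New expenditure = 1636.1429 × 3141.4286 = 5139825.92.

5139825.92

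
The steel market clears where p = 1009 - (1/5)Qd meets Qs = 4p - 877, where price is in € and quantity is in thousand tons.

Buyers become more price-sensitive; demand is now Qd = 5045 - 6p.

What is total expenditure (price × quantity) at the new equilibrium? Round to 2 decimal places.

883443.96

Initially, 5045 - 5p = 4p - 877, so 5922 = 9p and p = 658, Q = 1755.
The shock moves the curves to Qd = 5045 - 6p and Qs = 4p - 877.
Setting them equal: 5045 - 6p = 4p - 877 → 5922 = 10p, so p = 592.2 and Q = 1491.8.
New expenditure = 592.2 × 1491.8 = 883443.96.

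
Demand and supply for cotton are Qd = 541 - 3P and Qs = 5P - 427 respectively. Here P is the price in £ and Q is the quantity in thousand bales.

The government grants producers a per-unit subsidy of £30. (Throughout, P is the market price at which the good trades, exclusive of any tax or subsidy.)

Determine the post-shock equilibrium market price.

102.25

Before the shock: 541 - 3P = 5P - 427 ⇒ 968 = 8P ⇒ P = 121, Q = 178.
Since sellers receive the price plus the subsidy, the effective supply curve becomes Qs = 5P - 277.
New equilibrium: 541 - 3P = 5P - 277 ⇒ 818 = 8P ⇒ P = 102.25, Q = 234.25.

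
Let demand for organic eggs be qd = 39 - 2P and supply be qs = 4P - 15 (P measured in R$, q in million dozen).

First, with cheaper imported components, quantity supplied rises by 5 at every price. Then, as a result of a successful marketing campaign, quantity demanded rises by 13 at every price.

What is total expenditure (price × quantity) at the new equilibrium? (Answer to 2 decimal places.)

Before the shock: 39 - 2P = 4P - 15 ⇒ 54 = 6P ⇒ P = 9, q = 21.
The shock moves the curves to qd = 52 - 2P and qs = 4P - 10.
New equilibrium: 52 - 2P = 4P - 10 ⇒ 62 = 6P ⇒ P = 31/3 ≈ 10.3333, q = 94/3 ≈ 31.3333.
New expenditure = 10.3333 × 31.3333 = 323.78.

323.78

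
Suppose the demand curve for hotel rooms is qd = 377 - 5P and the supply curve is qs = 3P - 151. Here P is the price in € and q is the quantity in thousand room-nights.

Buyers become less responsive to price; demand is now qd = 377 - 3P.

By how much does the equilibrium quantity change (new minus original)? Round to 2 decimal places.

+66.00

Before the shock: 377 - 5P = 3P - 151 ⇒ 528 = 8P ⇒ P = 66, q = 47.
After the shift, demand is qd = 377 - 3P and supply is qs = 3P - 151.
Clearing the new market: 377 - 3P = 3P - 151, so P = 88 and q = 113.
Δq = 113 − 47 = +66.00.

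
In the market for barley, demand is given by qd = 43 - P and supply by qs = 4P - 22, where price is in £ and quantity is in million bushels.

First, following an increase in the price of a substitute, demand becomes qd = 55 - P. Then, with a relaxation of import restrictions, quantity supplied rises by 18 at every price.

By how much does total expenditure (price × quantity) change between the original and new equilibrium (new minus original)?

Solve the original market: 43 - P = 4P - 22, hence P = 13 and q = 30.
After the shift, demand is qd = 55 - P and supply is qs = 4P - 4.
Equate the new curves: 55 - P = 4P - 4, giving 59 = 5P, P = 11.8, q = 43.2.
Expenditure moves from 13×30 = 390 to 11.8×43.2 = 509.76; change = +119.76.

+119.76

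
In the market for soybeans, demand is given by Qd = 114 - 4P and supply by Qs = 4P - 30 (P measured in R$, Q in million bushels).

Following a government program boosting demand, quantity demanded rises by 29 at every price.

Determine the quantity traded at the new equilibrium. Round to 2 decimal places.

Solve the original market: 114 - 4P = 4P - 30, hence P = 18 and Q = 42.
With the change applied: demand Qd = 143 - 4P, supply Qs = 4P - 30.
Setting them equal: 143 - 4P = 4P - 30 → 173 = 8P, so P = 21.625 and Q = 56.5.

56.50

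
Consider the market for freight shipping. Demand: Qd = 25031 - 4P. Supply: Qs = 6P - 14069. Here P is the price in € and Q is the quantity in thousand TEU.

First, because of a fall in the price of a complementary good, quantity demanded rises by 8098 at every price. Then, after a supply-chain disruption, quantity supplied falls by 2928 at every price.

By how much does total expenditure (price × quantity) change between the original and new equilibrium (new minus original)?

Before the shock: 25031 - 4P = 6P - 14069 ⇒ 39100 = 10P ⇒ P = 3910, Q = 9391.
The shock moves the curves to Qd = 33129 - 4P and Qs = 6P - 16997.
Clearing the new market: 33129 - 4P = 6P - 16997, so P = 5012.6 and Q = 13078.6.
Expenditure moves from 3910×9391 = 36718810 to 5012.6×13078.6 = 65557790.36; change = +28838980.36.

+28838980.36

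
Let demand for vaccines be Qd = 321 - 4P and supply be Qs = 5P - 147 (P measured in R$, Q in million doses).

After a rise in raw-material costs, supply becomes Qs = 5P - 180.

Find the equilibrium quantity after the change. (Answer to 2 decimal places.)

98.33

Before the shock: 321 - 4P = 5P - 147 ⇒ 468 = 9P ⇒ P = 52, Q = 113.
With the change applied: demand Qd = 321 - 4P, supply Qs = 5P - 180.
Setting them equal: 321 - 4P = 5P - 180 → 501 = 9P, so P = 167/3 ≈ 55.6667 and Q = 295/3 ≈ 98.3333.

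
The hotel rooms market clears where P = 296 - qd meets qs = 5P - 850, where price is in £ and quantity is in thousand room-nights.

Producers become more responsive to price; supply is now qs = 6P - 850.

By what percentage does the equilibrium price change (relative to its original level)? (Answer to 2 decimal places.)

Original equilibrium: 296 - P = 5P - 850 gives 1146 = 6P, so P = 191 and q = 105.
With the change applied: demand qd = 296 - P, supply qs = 6P - 850.
New equilibrium: 296 - P = 6P - 850 ⇒ 1146 = 7P ⇒ P = 1146/7 ≈ 163.7143, q = 926/7 ≈ 132.2857.
%ΔP = (163.7143 − 191) / 191 × 100 = -14.29%.

-14.29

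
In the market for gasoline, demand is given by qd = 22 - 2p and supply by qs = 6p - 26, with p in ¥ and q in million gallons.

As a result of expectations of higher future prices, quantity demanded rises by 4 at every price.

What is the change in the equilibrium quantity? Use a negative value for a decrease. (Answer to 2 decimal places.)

+3.00

Solve the original market: 22 - 2p = 6p - 26, hence p = 6 and q = 10.
The shock moves the curves to qd = 26 - 2p and qs = 6p - 26.
Equate the new curves: 26 - 2p = 6p - 26, giving 52 = 8p, p = 6.5, q = 13.
Δq = 13 − 10 = +3.00.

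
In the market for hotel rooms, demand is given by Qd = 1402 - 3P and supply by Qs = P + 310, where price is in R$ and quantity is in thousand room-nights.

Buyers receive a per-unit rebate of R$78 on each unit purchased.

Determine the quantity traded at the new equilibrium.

Original equilibrium: 1402 - 3P = P + 310 gives 1092 = 4P, so P = 273 and Q = 583.
Since buyers' out-of-pocket price is the market price minus the rebate, the effective demand curve becomes Qd = 1636 - 3P.
Setting them equal: 1636 - 3P = P + 310 → 1326 = 4P, so P = 331.5 and Q = 641.5.

641.5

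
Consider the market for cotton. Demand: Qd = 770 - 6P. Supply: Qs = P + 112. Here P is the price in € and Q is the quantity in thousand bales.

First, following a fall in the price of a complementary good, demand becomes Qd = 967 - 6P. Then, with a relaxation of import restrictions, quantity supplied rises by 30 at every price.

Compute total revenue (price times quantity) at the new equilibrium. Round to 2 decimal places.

30626.02

Solve the original market: 770 - 6P = P + 112, hence P = 94 and Q = 206.
The shock moves the curves to Qd = 967 - 6P and Qs = P + 142.
Clearing the new market: 967 - 6P = P + 142, so P = 825/7 ≈ 117.8571 and Q = 1819/7 ≈ 259.8571.
New expenditure = 117.8571 × 259.8571 = 30626.02.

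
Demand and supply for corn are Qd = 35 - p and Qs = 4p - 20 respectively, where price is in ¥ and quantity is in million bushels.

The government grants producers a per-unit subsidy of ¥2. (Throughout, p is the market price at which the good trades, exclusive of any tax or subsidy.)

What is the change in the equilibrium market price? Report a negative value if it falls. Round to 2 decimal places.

-1.60

Solve the original market: 35 - p = 4p - 20, hence p = 11 and Q = 24.
Since sellers receive the price plus the subsidy, the effective supply curve becomes Qs = 4p - 12.
Setting them equal: 35 - p = 4p - 12 → 47 = 5p, so p = 9.4 and Q = 25.6.
Δp = 9.4 − 11 = -1.60.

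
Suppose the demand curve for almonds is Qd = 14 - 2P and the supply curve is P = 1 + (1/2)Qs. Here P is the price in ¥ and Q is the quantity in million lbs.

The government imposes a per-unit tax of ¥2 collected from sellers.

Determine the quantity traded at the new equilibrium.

Initially, 14 - 2P = 2P - 2, so 16 = 4P and P = 4, Q = 6.
Since sellers keep the price net of the tax, the effective supply curve becomes Qs = 2P - 6.
Clearing the new market: 14 - 2P = 2P - 6, so P = 5 and Q = 4.

4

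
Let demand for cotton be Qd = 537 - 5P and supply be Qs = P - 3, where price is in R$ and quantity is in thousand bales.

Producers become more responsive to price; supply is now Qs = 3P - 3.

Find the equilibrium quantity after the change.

199.5

Initially, 537 - 5P = P - 3, so 540 = 6P and P = 90, Q = 87.
The shock moves the curves to Qd = 537 - 5P and Qs = 3P - 3.
New equilibrium: 537 - 5P = 3P - 3 ⇒ 540 = 8P ⇒ P = 67.5, Q = 199.5.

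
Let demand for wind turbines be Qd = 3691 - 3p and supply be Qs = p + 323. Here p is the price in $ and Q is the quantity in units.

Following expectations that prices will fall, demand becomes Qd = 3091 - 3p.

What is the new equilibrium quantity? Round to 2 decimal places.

1015.00

Before the shock: 3691 - 3p = p + 323 ⇒ 3368 = 4p ⇒ p = 842, Q = 1165.
After the shift, demand is Qd = 3091 - 3p and supply is Qs = p + 323.
Equate the new curves: 3091 - 3p = p + 323, giving 2768 = 4p, p = 692, Q = 1015.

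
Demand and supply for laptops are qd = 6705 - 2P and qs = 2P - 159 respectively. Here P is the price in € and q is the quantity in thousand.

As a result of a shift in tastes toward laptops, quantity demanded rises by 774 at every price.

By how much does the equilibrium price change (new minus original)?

+193.5

Solve the original market: 6705 - 2P = 2P - 159, hence P = 1716 and q = 3273.
With the change applied: demand qd = 7479 - 2P, supply qs = 2P - 159.
Equate the new curves: 7479 - 2P = 2P - 159, giving 7638 = 4P, P = 1909.5, q = 3660.
ΔP = 1909.5 − 1716 = +193.5.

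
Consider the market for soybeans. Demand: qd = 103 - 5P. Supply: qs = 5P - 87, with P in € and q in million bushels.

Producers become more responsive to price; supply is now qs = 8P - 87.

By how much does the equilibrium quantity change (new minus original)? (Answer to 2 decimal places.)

Before the shock: 103 - 5P = 5P - 87 ⇒ 190 = 10P ⇒ P = 19, q = 8.
With the change applied: demand qd = 103 - 5P, supply qs = 8P - 87.
Setting them equal: 103 - 5P = 8P - 87 → 190 = 13P, so P = 190/13 ≈ 14.6154 and q = 389/13 ≈ 29.9231.
Δq = 29.9231 − 8 = +21.92.

+21.92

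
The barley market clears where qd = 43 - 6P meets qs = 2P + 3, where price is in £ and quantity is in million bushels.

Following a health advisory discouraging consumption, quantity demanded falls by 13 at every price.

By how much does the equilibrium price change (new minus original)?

Original equilibrium: 43 - 6P = 2P + 3 gives 40 = 8P, so P = 5 and q = 13.
The new curves are qd = 30 - 6P (demand) and qs = 2P + 3 (supply).
Clearing the new market: 30 - 6P = 2P + 3, so P = 3.375 and q = 9.75.
ΔP = 3.375 − 5 = -1.625.

-1.625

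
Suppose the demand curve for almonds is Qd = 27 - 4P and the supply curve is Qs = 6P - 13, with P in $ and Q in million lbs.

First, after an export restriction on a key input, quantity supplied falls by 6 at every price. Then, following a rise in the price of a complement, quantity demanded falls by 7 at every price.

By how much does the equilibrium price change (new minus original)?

Solve the original market: 27 - 4P = 6P - 13, hence P = 4 and Q = 11.
The new curves are Qd = 20 - 4P (demand) and Qs = 6P - 19 (supply).
Clearing the new market: 20 - 4P = 6P - 19, so P = 3.9 and Q = 4.4.
ΔP = 3.9 − 4 = -0.1.

-0.1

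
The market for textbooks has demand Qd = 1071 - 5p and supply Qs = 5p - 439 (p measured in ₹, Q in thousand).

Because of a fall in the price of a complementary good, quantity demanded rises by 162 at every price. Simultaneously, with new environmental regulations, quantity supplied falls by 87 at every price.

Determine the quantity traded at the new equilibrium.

Original equilibrium: 1071 - 5p = 5p - 439 gives 1510 = 10p, so p = 151 and Q = 316.
After the shift, demand is Qd = 1233 - 5p and supply is Qs = 5p - 526.
Clearing the new market: 1233 - 5p = 5p - 526, so p = 175.9 and Q = 353.5.

353.5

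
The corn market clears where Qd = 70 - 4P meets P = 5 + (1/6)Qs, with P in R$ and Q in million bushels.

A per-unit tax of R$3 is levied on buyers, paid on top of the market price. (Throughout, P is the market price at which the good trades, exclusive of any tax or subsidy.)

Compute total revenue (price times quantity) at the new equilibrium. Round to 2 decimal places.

Before the shock: 70 - 4P = 6P - 30 ⇒ 100 = 10P ⇒ P = 10, Q = 30.
Since buyers pay the price plus the tax, the effective demand curve becomes Qd = 58 - 4P.
Setting them equal: 58 - 4P = 6P - 30 → 88 = 10P, so P = 8.8 and Q = 22.8.
New expenditure = 8.8 × 22.8 = 200.64.

200.64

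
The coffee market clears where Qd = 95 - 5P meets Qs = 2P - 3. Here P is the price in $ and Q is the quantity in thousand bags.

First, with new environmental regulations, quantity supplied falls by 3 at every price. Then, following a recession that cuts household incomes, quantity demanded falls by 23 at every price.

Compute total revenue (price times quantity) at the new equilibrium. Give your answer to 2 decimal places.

181.47

Solve the original market: 95 - 5P = 2P - 3, hence P = 14 and Q = 25.
The shock moves the curves to Qd = 72 - 5P and Qs = 2P - 6.
Equate the new curves: 72 - 5P = 2P - 6, giving 78 = 7P, P = 78/7 ≈ 11.1429, Q = 114/7 ≈ 16.2857.
New expenditure = 11.1429 × 16.2857 = 181.47.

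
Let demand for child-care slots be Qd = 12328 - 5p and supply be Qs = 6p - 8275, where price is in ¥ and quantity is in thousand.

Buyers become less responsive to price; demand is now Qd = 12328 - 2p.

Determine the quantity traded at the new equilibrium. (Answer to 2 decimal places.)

Solve the original market: 12328 - 5p = 6p - 8275, hence p = 1873 and Q = 2963.
After the shift, demand is Qd = 12328 - 2p and supply is Qs = 6p - 8275.
Setting them equal: 12328 - 2p = 6p - 8275 → 20603 = 8p, so p = 2575.375 and Q = 7177.25.

7177.25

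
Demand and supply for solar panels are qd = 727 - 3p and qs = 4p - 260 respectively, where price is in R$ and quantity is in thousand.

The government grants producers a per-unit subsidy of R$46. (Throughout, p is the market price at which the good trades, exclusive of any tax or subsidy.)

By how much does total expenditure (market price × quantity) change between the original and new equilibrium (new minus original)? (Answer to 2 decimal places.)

Original equilibrium: 727 - 3p = 4p - 260 gives 987 = 7p, so p = 141 and q = 304.
Since sellers receive the price plus the subsidy, the effective supply curve becomes qs = 4p - 76.
Equate the new curves: 727 - 3p = 4p - 76, giving 803 = 7p, p = 803/7 ≈ 114.7143, q = 2680/7 ≈ 382.8571.
Expenditure moves from 141×304 = 42864 to 114.7143×382.8571 = 43919.1837; change = +1055.18.

+1055.18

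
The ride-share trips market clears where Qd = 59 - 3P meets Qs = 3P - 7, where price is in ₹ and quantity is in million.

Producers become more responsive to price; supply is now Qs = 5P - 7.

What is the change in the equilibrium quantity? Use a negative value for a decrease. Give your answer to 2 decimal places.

+8.25

Initially, 59 - 3P = 3P - 7, so 66 = 6P and P = 11, Q = 26.
After the shift, demand is Qd = 59 - 3P and supply is Qs = 5P - 7.
Equate the new curves: 59 - 3P = 5P - 7, giving 66 = 8P, P = 8.25, Q = 34.25.
ΔQ = 34.25 − 26 = +8.25.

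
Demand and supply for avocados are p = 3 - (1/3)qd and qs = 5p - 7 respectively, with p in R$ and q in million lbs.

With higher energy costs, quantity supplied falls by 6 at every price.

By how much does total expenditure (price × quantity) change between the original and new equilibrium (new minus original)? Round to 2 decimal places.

Original equilibrium: 9 - 3p = 5p - 7 gives 16 = 8p, so p = 2 and q = 3.
After the shift, demand is qd = 9 - 3p and supply is qs = 5p - 13.
New equilibrium: 9 - 3p = 5p - 13 ⇒ 22 = 8p ⇒ p = 2.75, q = 0.75.
Expenditure moves from 2×3 = 6 to 2.75×0.75 = 2.0625; change = -3.94.

-3.94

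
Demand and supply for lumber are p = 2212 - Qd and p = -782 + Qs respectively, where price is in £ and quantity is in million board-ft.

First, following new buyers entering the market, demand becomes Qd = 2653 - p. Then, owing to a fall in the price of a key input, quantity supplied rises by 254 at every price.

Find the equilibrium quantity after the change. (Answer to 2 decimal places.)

Solve the original market: 2212 - p = p + 782, hence p = 715 and Q = 1497.
The shock moves the curves to Qd = 2653 - p and Qs = p + 1036.
Clearing the new market: 2653 - p = p + 1036, so p = 808.5 and Q = 1844.5.

1844.50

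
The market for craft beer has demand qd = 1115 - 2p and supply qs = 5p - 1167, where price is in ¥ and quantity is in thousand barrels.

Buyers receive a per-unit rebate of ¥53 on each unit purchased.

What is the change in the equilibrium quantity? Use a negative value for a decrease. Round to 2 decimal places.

Solve the original market: 1115 - 2p = 5p - 1167, hence p = 326 and q = 463.
Since buyers' out-of-pocket price is the market price minus the rebate, the effective demand curve becomes qd = 1221 - 2p.
Equate the new curves: 1221 - 2p = 5p - 1167, giving 2388 = 7p, p = 2388/7 ≈ 341.1429, q = 3771/7 ≈ 538.7143.
Δq = 538.7143 − 463 = +75.71.

+75.71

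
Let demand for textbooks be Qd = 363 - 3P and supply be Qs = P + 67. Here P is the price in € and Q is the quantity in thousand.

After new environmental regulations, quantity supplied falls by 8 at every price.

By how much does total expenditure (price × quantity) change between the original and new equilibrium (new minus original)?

Original equilibrium: 363 - 3P = P + 67 gives 296 = 4P, so P = 74 and Q = 141.
The new curves are Qd = 363 - 3P (demand) and Qs = P + 59 (supply).
Equate the new curves: 363 - 3P = P + 59, giving 304 = 4P, P = 76, Q = 135.
Expenditure moves from 74×141 = 10434 to 76×135 = 10260; change = -174.

-174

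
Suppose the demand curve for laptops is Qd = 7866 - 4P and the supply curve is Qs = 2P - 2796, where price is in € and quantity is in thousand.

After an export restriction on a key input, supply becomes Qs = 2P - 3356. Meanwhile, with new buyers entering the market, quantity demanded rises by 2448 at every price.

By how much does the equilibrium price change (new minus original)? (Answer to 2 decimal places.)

+501.33

Before the shock: 7866 - 4P = 2P - 2796 ⇒ 10662 = 6P ⇒ P = 1777, Q = 758.
The shock moves the curves to Qd = 10314 - 4P and Qs = 2P - 3356.
Equate the new curves: 10314 - 4P = 2P - 3356, giving 13670 = 6P, P = 6835/3 ≈ 2278.3333, Q = 3602/3 ≈ 1200.6667.
ΔP = 2278.3333 − 1777 = +501.33.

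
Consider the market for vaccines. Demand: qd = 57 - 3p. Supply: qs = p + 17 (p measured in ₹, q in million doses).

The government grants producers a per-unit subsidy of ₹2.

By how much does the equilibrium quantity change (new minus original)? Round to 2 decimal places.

Solve the original market: 57 - 3p = p + 17, hence p = 10 and q = 27.
Since sellers receive the price plus the subsidy, the effective supply curve becomes qs = p + 19.
New equilibrium: 57 - 3p = p + 19 ⇒ 38 = 4p ⇒ p = 9.5, q = 28.5.
Δq = 28.5 − 27 = +1.50.

+1.50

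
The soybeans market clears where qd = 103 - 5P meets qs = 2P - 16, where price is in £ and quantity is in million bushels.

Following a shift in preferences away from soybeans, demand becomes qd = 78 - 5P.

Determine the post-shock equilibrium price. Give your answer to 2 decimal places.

13.43

Original equilibrium: 103 - 5P = 2P - 16 gives 119 = 7P, so P = 17 and q = 18.
After the shift, demand is qd = 78 - 5P and supply is qs = 2P - 16.
Setting them equal: 78 - 5P = 2P - 16 → 94 = 7P, so P = 94/7 ≈ 13.4286 and q = 76/7 ≈ 10.8571.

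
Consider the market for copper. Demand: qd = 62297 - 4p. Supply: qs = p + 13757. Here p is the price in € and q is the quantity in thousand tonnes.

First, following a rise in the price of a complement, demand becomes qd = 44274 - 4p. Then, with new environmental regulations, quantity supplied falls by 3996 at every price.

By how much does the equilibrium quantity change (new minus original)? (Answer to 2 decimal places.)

Original equilibrium: 62297 - 4p = p + 13757 gives 48540 = 5p, so p = 9708 and q = 23465.
The shock moves the curves to qd = 44274 - 4p and qs = p + 9761.
New equilibrium: 44274 - 4p = p + 9761 ⇒ 34513 = 5p ⇒ p = 6902.6, q = 16663.6.
Δq = 16663.6 − 23465 = -6801.40.

-6801.40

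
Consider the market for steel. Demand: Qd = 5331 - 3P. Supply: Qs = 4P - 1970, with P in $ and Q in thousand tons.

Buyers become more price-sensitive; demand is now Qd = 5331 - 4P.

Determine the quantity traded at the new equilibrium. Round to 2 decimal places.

Original equilibrium: 5331 - 3P = 4P - 1970 gives 7301 = 7P, so P = 1043 and Q = 2202.
After the shift, demand is Qd = 5331 - 4P and supply is Qs = 4P - 1970.
Equate the new curves: 5331 - 4P = 4P - 1970, giving 7301 = 8P, P = 912.625, Q = 1680.5.

1680.50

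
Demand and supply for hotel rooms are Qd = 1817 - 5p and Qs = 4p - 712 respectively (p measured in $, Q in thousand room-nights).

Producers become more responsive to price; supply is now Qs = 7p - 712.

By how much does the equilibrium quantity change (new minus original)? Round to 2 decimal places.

+351.25

Before the shock: 1817 - 5p = 4p - 712 ⇒ 2529 = 9p ⇒ p = 281, Q = 412.
With the change applied: demand Qd = 1817 - 5p, supply Qs = 7p - 712.
Clearing the new market: 1817 - 5p = 7p - 712, so p = 210.75 and Q = 763.25.
ΔQ = 763.25 − 412 = +351.25.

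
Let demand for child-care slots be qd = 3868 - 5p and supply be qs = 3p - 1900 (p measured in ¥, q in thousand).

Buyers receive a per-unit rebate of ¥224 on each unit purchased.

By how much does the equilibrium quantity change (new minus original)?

Initially, 3868 - 5p = 3p - 1900, so 5768 = 8p and p = 721, q = 263.
Since buyers' out-of-pocket price is the market price minus the rebate, the effective demand curve becomes qd = 4988 - 5p.
New equilibrium: 4988 - 5p = 3p - 1900 ⇒ 6888 = 8p ⇒ p = 861, q = 683.
Δq = 683 − 263 = +420.

+420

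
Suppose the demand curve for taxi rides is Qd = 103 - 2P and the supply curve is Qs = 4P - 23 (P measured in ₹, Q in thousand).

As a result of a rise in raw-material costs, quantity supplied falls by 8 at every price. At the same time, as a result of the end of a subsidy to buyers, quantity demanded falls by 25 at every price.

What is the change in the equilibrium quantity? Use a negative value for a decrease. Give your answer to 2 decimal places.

Original equilibrium: 103 - 2P = 4P - 23 gives 126 = 6P, so P = 21 and Q = 61.
After the shift, demand is Qd = 78 - 2P and supply is Qs = 4P - 31.
New equilibrium: 78 - 2P = 4P - 31 ⇒ 109 = 6P ⇒ P = 109/6 ≈ 18.1667, Q = 125/3 ≈ 41.6667.
ΔQ = 41.6667 − 61 = -19.33.

-19.33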